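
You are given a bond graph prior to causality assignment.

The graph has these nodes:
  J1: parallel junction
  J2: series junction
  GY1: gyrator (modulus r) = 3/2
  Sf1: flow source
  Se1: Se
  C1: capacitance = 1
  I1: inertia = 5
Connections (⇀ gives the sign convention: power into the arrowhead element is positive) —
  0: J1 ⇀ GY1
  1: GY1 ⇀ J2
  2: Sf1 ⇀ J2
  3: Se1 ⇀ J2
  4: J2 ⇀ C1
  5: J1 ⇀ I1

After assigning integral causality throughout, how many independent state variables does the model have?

β2 stroke→Sf1  (Sf1 (Sf) sets flow on bond)
β3 stroke→J2  (source Se1 imposes e)
β1 stroke→J2  (J2: bond 2 brought flow, rest push out)
β4 stroke→J2  (1-jn J2 has f-setter on 2)
β0 stroke→J1  (GY1: gyrator matches bond 1)
β5 stroke→I1  (J1: bond 0 brought effort, rest push out)

2  (C1, I1 all integral)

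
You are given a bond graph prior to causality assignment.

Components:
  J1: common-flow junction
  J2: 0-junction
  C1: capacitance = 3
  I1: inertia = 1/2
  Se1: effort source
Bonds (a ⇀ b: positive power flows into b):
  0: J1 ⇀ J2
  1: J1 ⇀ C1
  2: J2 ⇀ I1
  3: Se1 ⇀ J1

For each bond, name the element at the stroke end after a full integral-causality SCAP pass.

β3 |J1  (source Se1 imposes e)
β1 |J1  (C1 outputs effort q/C1)
β0 |J2  (only one flow-in slot at J1)
β2 |I1  (J2: bond 0 brought effort, rest push out)

#0 →J2
#1 →J1
#2 →I1
#3 →J1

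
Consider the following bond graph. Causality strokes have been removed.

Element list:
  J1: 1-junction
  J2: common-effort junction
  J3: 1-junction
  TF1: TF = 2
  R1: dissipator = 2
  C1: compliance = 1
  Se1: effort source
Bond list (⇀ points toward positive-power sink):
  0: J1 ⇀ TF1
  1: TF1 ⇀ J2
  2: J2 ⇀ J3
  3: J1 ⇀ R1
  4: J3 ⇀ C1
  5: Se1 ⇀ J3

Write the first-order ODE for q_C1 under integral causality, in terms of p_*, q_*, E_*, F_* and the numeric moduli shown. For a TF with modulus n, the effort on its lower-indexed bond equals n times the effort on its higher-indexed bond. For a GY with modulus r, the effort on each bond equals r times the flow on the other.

b5 stroke at J3  (Se1 fixes effort; stroke away)
b4 stroke at J3  (C1 outputs effort q/C1)
b2 stroke at J2  (J3 needs exactly one f-in)
b1 stroke at TF1  (J2 effort already set via bond 2)
b0 stroke at J1  (TF1: transformer flips bond 1)
b3 stroke at R1  (closing 1-jn rule on J1)

dq_C1/dt = 2*E_Se1 - 2*q_C1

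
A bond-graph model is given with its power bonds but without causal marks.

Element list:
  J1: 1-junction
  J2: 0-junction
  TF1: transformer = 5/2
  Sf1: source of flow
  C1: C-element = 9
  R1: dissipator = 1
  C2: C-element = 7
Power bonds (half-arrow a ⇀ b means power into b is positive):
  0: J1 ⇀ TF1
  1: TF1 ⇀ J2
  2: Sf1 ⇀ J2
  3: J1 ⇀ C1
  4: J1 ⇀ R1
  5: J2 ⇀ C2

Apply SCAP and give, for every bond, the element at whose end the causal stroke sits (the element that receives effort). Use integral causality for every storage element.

bond 2 stroke at Sf1  (Sf1 fixes flow; stroke at Sf1)
bond 3 stroke at J1  (prefer integral on C1)
bond 5 stroke at J2  (C2 integral (e out))
bond 1 stroke at TF1  (0-jn J2 has e-setter on 5)
bond 0 stroke at J1  (TF1 one-in-one-out from 1)
bond 4 stroke at R1  (J1 needs exactly one f-in)

b0 →J1
b1 →TF1
b2 →Sf1
b3 →J1
b4 →R1
b5 →J2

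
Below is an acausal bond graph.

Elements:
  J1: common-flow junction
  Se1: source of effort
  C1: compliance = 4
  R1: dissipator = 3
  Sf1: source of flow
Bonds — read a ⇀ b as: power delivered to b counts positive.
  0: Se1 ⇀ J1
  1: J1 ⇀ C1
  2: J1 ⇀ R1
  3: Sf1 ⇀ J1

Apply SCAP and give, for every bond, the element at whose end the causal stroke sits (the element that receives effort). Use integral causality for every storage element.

#0 |J1  (Se1 (Se) sets effort on bond)
#3 |Sf1  (Sf1 (Sf) sets flow on bond)
#1 |J1  (J1: bond 3 brought flow, rest push out)
#2 |J1  (J1: bond 3 brought flow, rest push out)

b0 stroke at J1
b1 stroke at J1
b2 stroke at J1
b3 stroke at Sf1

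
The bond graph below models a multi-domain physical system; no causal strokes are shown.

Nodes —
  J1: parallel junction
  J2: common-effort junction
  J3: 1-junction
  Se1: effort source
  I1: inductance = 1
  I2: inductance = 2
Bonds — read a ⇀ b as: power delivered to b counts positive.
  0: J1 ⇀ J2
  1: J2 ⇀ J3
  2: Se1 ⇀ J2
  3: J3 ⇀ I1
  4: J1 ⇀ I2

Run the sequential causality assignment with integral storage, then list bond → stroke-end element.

b0 |J1
b1 |J3
b2 |J2
b3 |I1
b4 |I2

β2 →J2  (Se1: effort source, stroke at far end)
β0 →J1  (J2 effort already set via bond 2)
β1 →J3  (common-e at J2 fixed by 2)
β3 →I1  (J3 needs exactly one f-in)
β4 →I2  (0-jn J1 has e-setter on 0)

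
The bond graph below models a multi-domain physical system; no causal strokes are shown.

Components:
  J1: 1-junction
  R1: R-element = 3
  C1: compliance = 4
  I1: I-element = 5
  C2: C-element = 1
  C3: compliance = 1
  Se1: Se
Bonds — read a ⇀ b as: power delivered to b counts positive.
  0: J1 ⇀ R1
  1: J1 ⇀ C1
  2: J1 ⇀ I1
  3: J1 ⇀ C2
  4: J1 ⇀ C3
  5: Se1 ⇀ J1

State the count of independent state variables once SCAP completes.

4  (C1, C2, C3, I1 all integral)

bond 5 |J1  (source Se1 imposes e)
bond 1 |J1  (C1 integral (e out))
bond 2 |I1  (I1 outputs flow p/I1)
bond 0 |J1  (J1: bond 2 brought flow, rest push out)
bond 3 |J1  (J1 flow already set via bond 2)
bond 4 |J1  (J1 flow already set via bond 2)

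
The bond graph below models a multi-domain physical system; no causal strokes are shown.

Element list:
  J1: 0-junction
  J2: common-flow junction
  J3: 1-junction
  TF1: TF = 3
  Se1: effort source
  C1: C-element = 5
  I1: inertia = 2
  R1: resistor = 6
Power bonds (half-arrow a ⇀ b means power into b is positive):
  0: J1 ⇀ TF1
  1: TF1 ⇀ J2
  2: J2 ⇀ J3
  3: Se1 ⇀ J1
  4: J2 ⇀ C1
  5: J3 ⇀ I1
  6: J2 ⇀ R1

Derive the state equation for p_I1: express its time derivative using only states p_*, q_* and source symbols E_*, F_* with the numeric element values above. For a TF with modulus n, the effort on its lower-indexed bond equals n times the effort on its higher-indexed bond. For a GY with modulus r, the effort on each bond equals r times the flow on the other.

β3 stroke→J1  (source Se1 imposes e)
β0 stroke→TF1  (common-e at J1 fixed by 3)
β1 stroke→J2  (TF1 one-in-one-out from 0)
β4 stroke→J2  (C1: C, integral causality)
β5 stroke→I1  (I1 integral (f out))
β2 stroke→J3  (J3 flow already set via bond 5)
β6 stroke→J2  (common-f at J2 fixed by 2)

dp_I1/dt = E_Se1/3 - 3*p_I1 - q_C1/5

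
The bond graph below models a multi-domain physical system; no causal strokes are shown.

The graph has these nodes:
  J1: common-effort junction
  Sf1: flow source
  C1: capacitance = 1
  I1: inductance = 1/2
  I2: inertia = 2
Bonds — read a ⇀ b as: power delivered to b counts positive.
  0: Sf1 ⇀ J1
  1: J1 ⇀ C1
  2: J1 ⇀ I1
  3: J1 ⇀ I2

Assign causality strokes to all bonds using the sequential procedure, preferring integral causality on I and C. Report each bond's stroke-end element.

bond 0 |Sf1  (source Sf1 imposes f)
bond 1 |J1  (C1 outputs effort q/C1)
bond 2 |I1  (common-e at J1 fixed by 1)
bond 3 |I2  (0-jn J1 has e-setter on 1)

bond 0 |Sf1
bond 1 |J1
bond 2 |I1
bond 3 |I2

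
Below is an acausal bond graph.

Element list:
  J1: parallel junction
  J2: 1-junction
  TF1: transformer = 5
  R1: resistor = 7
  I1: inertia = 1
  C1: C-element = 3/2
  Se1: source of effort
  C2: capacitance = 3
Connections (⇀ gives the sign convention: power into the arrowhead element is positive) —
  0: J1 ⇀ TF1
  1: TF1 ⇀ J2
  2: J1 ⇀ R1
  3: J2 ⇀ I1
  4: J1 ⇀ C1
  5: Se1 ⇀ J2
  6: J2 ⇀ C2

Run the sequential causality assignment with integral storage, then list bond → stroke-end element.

bond 0 stroke→TF1
bond 1 stroke→J2
bond 2 stroke→R1
bond 3 stroke→I1
bond 4 stroke→J1
bond 5 stroke→J2
bond 6 stroke→J2

#5 →J2  (source Se1 imposes e)
#3 →I1  (I1 outputs flow p/I1)
#1 →J2  (J2 flow already set via bond 3)
#6 →J2  (common-f at J2 fixed by 3)
#0 →TF1  (TF1: transformer flips bond 1)
#4 →J1  (C1 integral (e out))
#2 →R1  (J1 effort already set via bond 4)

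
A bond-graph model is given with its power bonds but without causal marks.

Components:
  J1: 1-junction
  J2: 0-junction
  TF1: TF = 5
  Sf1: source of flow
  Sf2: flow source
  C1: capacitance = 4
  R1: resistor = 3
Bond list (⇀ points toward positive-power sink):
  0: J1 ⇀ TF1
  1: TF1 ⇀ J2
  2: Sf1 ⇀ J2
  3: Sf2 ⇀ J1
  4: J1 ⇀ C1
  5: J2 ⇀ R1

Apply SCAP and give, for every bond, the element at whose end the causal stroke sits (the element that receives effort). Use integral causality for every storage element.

β2 →Sf1  (Sf1 fixes flow; stroke at Sf1)
β3 →Sf2  (Sf2: flow source, stroke at near end)
β0 →J1  (common-f at J1 fixed by 3)
β4 →J1  (1-jn J1 has f-setter on 3)
β1 →TF1  (through TF1, causality passes straight; one stroke at TF1)
β5 →J2  (J2: last free bond brings effort in)

#0 |J1
#1 |TF1
#2 |Sf1
#3 |Sf2
#4 |J1
#5 |J2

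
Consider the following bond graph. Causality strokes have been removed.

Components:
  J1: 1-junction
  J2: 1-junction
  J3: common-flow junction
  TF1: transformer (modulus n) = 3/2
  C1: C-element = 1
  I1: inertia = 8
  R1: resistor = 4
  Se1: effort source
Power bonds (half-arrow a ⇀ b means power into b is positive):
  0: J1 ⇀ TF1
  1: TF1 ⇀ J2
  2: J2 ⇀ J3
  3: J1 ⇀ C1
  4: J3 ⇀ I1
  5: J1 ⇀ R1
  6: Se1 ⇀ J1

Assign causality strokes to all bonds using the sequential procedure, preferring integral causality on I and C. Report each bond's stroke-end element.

b0 |TF1
b1 |J2
b2 |J3
b3 |J1
b4 |I1
b5 |J1
b6 |J1

#6 stroke→J1  (source Se1 imposes e)
#3 stroke→J1  (C1: C, integral causality)
#4 stroke→I1  (prefer integral on I1)
#2 stroke→J3  (J3: bond 4 brought flow, rest push out)
#1 stroke→J2  (common-f at J2 fixed by 2)
#0 stroke→TF1  (through TF1, causality passes straight; one stroke at TF1)
#5 stroke→J1  (common-f at J1 fixed by 0)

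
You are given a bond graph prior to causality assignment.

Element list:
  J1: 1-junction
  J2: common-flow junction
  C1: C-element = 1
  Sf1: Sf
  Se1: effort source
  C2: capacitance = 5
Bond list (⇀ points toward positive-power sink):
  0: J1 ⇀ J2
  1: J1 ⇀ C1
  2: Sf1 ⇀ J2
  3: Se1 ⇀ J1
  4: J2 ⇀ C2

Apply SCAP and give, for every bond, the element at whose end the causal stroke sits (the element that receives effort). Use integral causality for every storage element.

#2 →Sf1  (source Sf1 imposes f)
#3 →J1  (Se1: effort source, stroke at far end)
#0 →J2  (J2: bond 2 brought flow, rest push out)
#4 →J2  (1-jn J2 has f-setter on 2)
#1 →J1  (common-f at J1 fixed by 0)

β0 stroke at J2
β1 stroke at J1
β2 stroke at Sf1
β3 stroke at J1
β4 stroke at J2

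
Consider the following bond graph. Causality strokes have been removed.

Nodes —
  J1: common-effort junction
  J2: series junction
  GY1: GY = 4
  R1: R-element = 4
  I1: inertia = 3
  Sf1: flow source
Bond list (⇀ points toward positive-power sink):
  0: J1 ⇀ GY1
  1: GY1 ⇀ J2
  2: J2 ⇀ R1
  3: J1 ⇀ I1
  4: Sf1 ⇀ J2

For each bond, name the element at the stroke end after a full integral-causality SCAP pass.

#0 |J1
#1 |J2
#2 |J2
#3 |I1
#4 |Sf1

#4 stroke at Sf1  (Sf1 (Sf) sets flow on bond)
#1 stroke at J2  (J2: bond 4 brought flow, rest push out)
#2 stroke at J2  (1-jn J2 has f-setter on 4)
#0 stroke at J1  (GY1 both-in/both-out from 1)
#3 stroke at I1  (J1: bond 0 brought effort, rest push out)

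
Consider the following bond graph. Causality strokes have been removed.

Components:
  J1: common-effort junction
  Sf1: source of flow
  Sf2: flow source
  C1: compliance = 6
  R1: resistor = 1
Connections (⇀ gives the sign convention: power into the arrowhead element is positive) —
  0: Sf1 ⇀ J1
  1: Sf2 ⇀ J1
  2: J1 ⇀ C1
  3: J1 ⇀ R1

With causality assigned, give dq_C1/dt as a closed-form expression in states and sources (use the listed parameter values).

dq_C1/dt = F_Sf1 + F_Sf2 - q_C1/6

b0 →Sf1  (Sf1 fixes flow; stroke at Sf1)
b1 →Sf2  (Sf2 (Sf) sets flow on bond)
b2 →J1  (C1 integral (e out))
b3 →R1  (J1: bond 2 brought effort, rest push out)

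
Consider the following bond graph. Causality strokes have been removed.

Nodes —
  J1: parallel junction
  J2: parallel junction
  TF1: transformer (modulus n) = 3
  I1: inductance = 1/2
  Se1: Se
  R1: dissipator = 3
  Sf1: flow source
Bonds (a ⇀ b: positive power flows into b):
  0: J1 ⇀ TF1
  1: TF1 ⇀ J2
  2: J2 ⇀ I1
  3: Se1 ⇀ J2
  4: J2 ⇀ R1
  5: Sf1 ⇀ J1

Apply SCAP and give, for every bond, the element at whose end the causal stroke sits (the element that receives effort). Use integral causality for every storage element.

b3 →J2  (source Se1 imposes e)
b5 →Sf1  (Sf1: flow source, stroke at near end)
b0 →J1  (J1: last free bond brings effort in)
b1 →TF1  (J2: bond 3 brought effort, rest push out)
b2 →I1  (0-jn J2 has e-setter on 3)
b4 →R1  (common-e at J2 fixed by 3)

β0 stroke at J1
β1 stroke at TF1
β2 stroke at I1
β3 stroke at J2
β4 stroke at R1
β5 stroke at Sf1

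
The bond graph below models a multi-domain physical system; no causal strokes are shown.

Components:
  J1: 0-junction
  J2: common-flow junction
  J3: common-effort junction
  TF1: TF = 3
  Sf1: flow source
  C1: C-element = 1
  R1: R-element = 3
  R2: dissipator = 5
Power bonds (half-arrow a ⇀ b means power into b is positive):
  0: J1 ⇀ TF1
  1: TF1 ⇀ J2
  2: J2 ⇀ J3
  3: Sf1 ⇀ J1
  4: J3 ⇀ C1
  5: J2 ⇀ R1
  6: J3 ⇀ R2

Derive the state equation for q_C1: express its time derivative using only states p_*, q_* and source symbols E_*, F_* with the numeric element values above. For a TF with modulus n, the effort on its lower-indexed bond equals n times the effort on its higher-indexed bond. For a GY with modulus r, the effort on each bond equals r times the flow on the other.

dq_C1/dt = 3*F_Sf1 - q_C1/5

#3 stroke at Sf1  (source Sf1 imposes f)
#0 stroke at J1  (J1 needs exactly one e-in)
#1 stroke at TF1  (through TF1, causality passes straight; one stroke at TF1)
#2 stroke at J2  (common-f at J2 fixed by 1)
#5 stroke at J2  (1-jn J2 has f-setter on 1)
#4 stroke at J3  (C1 integral (e out))
#6 stroke at R2  (J3 effort already set via bond 4)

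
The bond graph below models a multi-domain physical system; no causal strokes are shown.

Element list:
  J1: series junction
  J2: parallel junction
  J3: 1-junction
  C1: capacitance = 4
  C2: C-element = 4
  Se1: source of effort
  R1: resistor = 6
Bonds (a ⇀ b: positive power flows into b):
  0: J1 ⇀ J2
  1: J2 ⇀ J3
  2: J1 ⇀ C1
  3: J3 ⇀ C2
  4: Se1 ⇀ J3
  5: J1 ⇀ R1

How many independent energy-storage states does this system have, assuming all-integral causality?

bond 4 stroke→J3  (Se1 fixes effort; stroke away)
bond 2 stroke→J1  (prefer integral on C1)
bond 3 stroke→J3  (prefer integral on C2)
bond 1 stroke→J2  (J3: last free bond brings flow in)
bond 0 stroke→J1  (J2: bond 1 brought effort, rest push out)
bond 5 stroke→R1  (J1 needs exactly one f-in)

2  (C1, C2 all integral)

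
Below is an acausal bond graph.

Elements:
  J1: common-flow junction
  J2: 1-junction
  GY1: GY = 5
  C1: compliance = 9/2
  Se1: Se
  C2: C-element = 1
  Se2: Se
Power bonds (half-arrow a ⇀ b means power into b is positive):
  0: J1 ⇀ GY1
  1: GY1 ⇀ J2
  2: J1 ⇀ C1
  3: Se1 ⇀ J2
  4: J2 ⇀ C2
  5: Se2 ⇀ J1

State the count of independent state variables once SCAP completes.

b3 →J2  (source Se1 imposes e)
b5 →J1  (Se2 fixes effort; stroke away)
b2 →J1  (C1 integral (e out))
b0 →GY1  (closing 1-jn rule on J1)
b1 →GY1  (GY GY1: same side as bond 0)
b4 →J2  (J2 flow already set via bond 1)

2  (C1, C2 all integral)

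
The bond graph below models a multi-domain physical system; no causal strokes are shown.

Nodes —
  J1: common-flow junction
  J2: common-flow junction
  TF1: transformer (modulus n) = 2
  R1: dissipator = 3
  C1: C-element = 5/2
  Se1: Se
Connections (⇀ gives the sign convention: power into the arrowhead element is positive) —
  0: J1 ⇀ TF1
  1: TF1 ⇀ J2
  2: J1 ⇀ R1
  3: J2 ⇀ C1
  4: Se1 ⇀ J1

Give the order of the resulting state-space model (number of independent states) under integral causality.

1  (C1 all integral)

bond 4 →J1  (Se1 fixes effort; stroke away)
bond 3 →J2  (prefer integral on C1)
bond 1 →TF1  (J2 needs exactly one f-in)
bond 0 →J1  (through TF1, causality passes straight; one stroke at TF1)
bond 2 →R1  (J1: last free bond brings flow in)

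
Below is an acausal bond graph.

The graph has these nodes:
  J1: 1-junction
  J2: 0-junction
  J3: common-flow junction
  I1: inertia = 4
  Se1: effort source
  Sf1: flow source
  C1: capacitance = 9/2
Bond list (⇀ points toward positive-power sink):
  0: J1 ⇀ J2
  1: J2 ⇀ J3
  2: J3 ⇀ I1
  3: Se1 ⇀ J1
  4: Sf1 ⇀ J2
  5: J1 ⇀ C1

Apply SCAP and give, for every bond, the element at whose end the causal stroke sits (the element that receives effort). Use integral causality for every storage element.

#3 |J1  (Se1: effort source, stroke at far end)
#4 |Sf1  (Sf1 (Sf) sets flow on bond)
#2 |I1  (I1 outputs flow p/I1)
#1 |J3  (1-jn J3 has f-setter on 2)
#0 |J2  (J2 needs exactly one e-in)
#5 |J1  (common-f at J1 fixed by 0)

bond 0 →J2
bond 1 →J3
bond 2 →I1
bond 3 →J1
bond 4 →Sf1
bond 5 →J1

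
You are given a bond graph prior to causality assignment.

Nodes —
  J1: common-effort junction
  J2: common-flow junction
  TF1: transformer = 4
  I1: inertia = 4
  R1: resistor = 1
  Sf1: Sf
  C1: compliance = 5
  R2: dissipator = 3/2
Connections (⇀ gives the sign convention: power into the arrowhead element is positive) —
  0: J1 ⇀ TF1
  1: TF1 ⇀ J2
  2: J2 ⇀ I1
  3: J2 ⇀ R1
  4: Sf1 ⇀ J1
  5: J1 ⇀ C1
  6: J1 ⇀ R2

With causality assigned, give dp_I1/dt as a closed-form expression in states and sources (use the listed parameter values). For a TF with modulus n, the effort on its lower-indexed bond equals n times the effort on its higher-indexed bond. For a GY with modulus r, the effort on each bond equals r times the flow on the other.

β4 stroke at Sf1  (Sf1 fixes flow; stroke at Sf1)
β2 stroke at I1  (I1 outputs flow p/I1)
β1 stroke at J2  (1-jn J2 has f-setter on 2)
β3 stroke at J2  (J2 flow already set via bond 2)
β0 stroke at TF1  (TF1: transformer flips bond 1)
β5 stroke at J1  (C1: C, integral causality)
β6 stroke at R2  (J1 effort already set via bond 5)

dp_I1/dt = -p_I1/4 + q_C1/20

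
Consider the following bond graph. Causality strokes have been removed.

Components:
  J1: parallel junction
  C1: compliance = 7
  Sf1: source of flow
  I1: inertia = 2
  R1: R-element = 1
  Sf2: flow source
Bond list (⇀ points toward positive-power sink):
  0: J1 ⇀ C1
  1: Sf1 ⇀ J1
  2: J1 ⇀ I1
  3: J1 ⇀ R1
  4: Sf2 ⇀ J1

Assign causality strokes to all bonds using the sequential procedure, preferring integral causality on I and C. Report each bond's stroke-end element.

#1 |Sf1  (Sf1 (Sf) sets flow on bond)
#4 |Sf2  (source Sf2 imposes f)
#0 |J1  (C1 outputs effort q/C1)
#2 |I1  (0-jn J1 has e-setter on 0)
#3 |R1  (J1: bond 0 brought effort, rest push out)

#0 stroke→J1
#1 stroke→Sf1
#2 stroke→I1
#3 stroke→R1
#4 stroke→Sf2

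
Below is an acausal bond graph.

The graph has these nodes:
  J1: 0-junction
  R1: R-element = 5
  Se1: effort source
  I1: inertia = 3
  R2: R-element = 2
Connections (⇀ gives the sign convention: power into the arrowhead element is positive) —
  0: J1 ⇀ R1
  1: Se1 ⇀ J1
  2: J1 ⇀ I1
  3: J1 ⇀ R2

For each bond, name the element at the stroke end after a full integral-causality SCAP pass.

β0 stroke→R1
β1 stroke→J1
β2 stroke→I1
β3 stroke→R2

β1 stroke→J1  (Se1 (Se) sets effort on bond)
β0 stroke→R1  (0-jn J1 has e-setter on 1)
β2 stroke→I1  (J1 effort already set via bond 1)
β3 stroke→R2  (common-e at J1 fixed by 1)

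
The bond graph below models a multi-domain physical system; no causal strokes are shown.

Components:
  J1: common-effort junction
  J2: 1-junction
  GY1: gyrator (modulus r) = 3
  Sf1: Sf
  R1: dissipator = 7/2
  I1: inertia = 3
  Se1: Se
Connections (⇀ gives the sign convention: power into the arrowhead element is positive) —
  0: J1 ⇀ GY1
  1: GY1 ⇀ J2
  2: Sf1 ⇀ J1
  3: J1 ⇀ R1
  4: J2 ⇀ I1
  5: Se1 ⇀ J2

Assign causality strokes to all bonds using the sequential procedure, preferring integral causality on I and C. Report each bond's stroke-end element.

b2 stroke at Sf1  (Sf1: flow source, stroke at near end)
b5 stroke at J2  (Se1: effort source, stroke at far end)
b4 stroke at I1  (I1 integral (f out))
b1 stroke at J2  (J2 flow already set via bond 4)
b0 stroke at J1  (through GY1, causality inverts; strokes same side of GY1)
b3 stroke at R1  (J1: bond 0 brought effort, rest push out)

b0 stroke→J1
b1 stroke→J2
b2 stroke→Sf1
b3 stroke→R1
b4 stroke→I1
b5 stroke→J2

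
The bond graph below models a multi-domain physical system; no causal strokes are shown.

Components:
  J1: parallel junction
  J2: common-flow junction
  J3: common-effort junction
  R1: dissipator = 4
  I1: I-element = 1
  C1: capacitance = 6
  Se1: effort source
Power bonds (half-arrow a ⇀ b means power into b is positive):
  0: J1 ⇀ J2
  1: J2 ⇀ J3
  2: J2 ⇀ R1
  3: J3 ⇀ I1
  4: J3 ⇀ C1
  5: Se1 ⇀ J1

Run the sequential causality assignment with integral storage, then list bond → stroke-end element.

#0 →J2
#1 →J2
#2 →R1
#3 →I1
#4 →J3
#5 →J1

b5 stroke at J1  (source Se1 imposes e)
b0 stroke at J2  (0-jn J1 has e-setter on 5)
b3 stroke at I1  (prefer integral on I1)
b4 stroke at J3  (prefer integral on C1)
b1 stroke at J2  (common-e at J3 fixed by 4)
b2 stroke at R1  (only one flow-in slot at J2)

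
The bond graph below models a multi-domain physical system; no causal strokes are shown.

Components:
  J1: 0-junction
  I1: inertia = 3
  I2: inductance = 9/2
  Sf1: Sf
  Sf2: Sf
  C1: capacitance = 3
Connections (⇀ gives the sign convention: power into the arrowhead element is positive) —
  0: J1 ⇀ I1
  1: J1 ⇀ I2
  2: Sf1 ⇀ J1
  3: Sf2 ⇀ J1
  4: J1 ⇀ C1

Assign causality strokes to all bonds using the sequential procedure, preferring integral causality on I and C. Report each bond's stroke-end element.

#2 stroke at Sf1  (Sf1: flow source, stroke at near end)
#3 stroke at Sf2  (Sf2: flow source, stroke at near end)
#0 stroke at I1  (prefer integral on I1)
#1 stroke at I2  (I2 outputs flow p/I2)
#4 stroke at J1  (only one effort-in slot at J1)

β0 →I1
β1 →I2
β2 →Sf1
β3 →Sf2
β4 →J1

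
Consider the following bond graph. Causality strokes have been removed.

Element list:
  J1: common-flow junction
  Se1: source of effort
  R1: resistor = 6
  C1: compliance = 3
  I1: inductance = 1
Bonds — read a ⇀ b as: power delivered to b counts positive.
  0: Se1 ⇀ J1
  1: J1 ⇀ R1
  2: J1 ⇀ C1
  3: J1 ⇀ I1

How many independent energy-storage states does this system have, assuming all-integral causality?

#0 →J1  (source Se1 imposes e)
#2 →J1  (prefer integral on C1)
#3 →I1  (I1 integral (f out))
#1 →J1  (J1 flow already set via bond 3)

2  (C1, I1 all integral)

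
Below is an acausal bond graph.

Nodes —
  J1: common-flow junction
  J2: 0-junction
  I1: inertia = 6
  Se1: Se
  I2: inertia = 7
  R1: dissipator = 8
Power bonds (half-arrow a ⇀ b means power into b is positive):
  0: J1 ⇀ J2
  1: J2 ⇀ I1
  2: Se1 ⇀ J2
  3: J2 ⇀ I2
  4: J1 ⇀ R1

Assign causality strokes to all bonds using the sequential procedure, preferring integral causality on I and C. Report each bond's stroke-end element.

b0 →J1
b1 →I1
b2 →J2
b3 →I2
b4 →R1

b2 →J2  (Se1 fixes effort; stroke away)
b0 →J1  (common-e at J2 fixed by 2)
b1 →I1  (J2 effort already set via bond 2)
b3 →I2  (common-e at J2 fixed by 2)
b4 →R1  (only one flow-in slot at J1)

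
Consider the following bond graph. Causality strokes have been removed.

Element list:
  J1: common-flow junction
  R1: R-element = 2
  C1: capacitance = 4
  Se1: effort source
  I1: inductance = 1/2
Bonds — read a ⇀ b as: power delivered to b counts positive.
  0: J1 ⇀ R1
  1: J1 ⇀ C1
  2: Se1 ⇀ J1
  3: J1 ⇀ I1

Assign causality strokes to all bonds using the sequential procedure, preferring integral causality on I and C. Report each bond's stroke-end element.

#0 →J1
#1 →J1
#2 →J1
#3 →I1

#2 stroke at J1  (Se1 (Se) sets effort on bond)
#1 stroke at J1  (prefer integral on C1)
#3 stroke at I1  (I1: I, integral causality)
#0 stroke at J1  (1-jn J1 has f-setter on 3)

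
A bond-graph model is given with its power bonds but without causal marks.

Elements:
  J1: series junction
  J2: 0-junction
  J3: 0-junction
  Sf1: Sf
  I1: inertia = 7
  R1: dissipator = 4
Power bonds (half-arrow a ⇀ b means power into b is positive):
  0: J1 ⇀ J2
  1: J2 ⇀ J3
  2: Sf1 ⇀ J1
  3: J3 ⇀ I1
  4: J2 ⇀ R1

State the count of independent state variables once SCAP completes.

#2 |Sf1  (Sf1 fixes flow; stroke at Sf1)
#0 |J1  (J1 flow already set via bond 2)
#3 |I1  (prefer integral on I1)
#1 |J3  (J3: last free bond brings effort in)
#4 |J2  (closing 0-jn rule on J2)

1  (I1 all integral)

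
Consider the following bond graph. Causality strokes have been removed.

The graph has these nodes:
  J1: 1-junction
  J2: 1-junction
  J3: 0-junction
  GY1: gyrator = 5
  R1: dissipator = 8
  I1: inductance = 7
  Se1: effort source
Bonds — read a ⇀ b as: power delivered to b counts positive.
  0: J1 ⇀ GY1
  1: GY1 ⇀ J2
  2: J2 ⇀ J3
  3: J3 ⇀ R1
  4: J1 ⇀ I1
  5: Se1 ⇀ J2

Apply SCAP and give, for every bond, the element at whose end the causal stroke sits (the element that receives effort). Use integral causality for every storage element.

β0 stroke→J1
β1 stroke→J2
β2 stroke→J3
β3 stroke→R1
β4 stroke→I1
β5 stroke→J2

β5 stroke→J2  (source Se1 imposes e)
β4 stroke→I1  (I1 outputs flow p/I1)
β0 stroke→J1  (J1 flow already set via bond 4)
β1 stroke→J2  (GY1 both-in/both-out from 0)
β2 stroke→J3  (J2 needs exactly one f-in)
β3 stroke→R1  (J3: bond 2 brought effort, rest push out)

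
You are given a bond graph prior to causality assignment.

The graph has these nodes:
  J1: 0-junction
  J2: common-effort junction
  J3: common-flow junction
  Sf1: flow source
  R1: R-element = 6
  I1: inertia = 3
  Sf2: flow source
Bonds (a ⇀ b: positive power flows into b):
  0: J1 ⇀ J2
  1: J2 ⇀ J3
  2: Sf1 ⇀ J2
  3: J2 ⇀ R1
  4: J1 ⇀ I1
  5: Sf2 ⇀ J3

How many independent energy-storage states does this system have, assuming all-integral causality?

b2 stroke at Sf1  (Sf1: flow source, stroke at near end)
b5 stroke at Sf2  (Sf2 (Sf) sets flow on bond)
b1 stroke at J3  (common-f at J3 fixed by 5)
b4 stroke at I1  (I1 outputs flow p/I1)
b0 stroke at J1  (closing 0-jn rule on J1)
b3 stroke at J2  (closing 0-jn rule on J2)

1  (I1 all integral)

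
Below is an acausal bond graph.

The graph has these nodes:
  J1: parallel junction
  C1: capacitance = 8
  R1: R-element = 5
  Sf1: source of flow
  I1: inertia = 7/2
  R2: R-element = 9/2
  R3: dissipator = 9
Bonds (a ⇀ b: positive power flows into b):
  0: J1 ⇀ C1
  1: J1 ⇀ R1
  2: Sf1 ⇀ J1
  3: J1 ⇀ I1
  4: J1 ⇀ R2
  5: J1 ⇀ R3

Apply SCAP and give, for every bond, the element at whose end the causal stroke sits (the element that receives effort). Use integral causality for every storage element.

b2 stroke→Sf1  (source Sf1 imposes f)
b0 stroke→J1  (C1: C, integral causality)
b1 stroke→R1  (J1 effort already set via bond 0)
b3 stroke→I1  (0-jn J1 has e-setter on 0)
b4 stroke→R2  (common-e at J1 fixed by 0)
b5 stroke→R3  (J1: bond 0 brought effort, rest push out)

bond 0 →J1
bond 1 →R1
bond 2 →Sf1
bond 3 →I1
bond 4 →R2
bond 5 →R3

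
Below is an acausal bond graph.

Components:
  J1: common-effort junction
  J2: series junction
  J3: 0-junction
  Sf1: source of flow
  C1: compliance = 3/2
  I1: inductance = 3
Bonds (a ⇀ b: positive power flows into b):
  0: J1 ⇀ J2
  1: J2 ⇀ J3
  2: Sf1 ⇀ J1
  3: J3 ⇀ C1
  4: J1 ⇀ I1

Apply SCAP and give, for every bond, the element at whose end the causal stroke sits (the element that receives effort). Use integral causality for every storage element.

β0 |J1
β1 |J2
β2 |Sf1
β3 |J3
β4 |I1

β2 →Sf1  (Sf1: flow source, stroke at near end)
β3 →J3  (prefer integral on C1)
β1 →J2  (J3: bond 3 brought effort, rest push out)
β0 →J1  (J2 needs exactly one f-in)
β4 →I1  (0-jn J1 has e-setter on 0)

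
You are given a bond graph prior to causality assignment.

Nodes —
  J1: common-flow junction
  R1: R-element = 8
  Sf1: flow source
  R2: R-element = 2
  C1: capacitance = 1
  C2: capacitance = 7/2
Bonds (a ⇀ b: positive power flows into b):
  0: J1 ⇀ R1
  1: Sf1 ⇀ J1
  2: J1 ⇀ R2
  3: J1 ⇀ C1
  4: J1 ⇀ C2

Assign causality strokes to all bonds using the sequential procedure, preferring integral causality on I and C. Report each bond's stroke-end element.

#1 |Sf1  (Sf1 (Sf) sets flow on bond)
#0 |J1  (J1: bond 1 brought flow, rest push out)
#2 |J1  (J1 flow already set via bond 1)
#3 |J1  (common-f at J1 fixed by 1)
#4 |J1  (common-f at J1 fixed by 1)

#0 stroke at J1
#1 stroke at Sf1
#2 stroke at J1
#3 stroke at J1
#4 stroke at J1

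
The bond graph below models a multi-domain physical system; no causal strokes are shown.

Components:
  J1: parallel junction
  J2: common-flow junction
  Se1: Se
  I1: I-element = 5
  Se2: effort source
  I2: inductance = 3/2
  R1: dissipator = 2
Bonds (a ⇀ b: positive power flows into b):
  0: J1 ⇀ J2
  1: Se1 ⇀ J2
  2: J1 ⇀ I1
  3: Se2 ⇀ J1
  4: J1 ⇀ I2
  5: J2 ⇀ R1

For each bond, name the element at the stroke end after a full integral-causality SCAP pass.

β1 |J2  (source Se1 imposes e)
β3 |J1  (source Se2 imposes e)
β0 |J2  (common-e at J1 fixed by 3)
β2 |I1  (common-e at J1 fixed by 3)
β4 |I2  (0-jn J1 has e-setter on 3)
β5 |R1  (J2 needs exactly one f-in)

#0 →J2
#1 →J2
#2 →I1
#3 →J1
#4 →I2
#5 →R1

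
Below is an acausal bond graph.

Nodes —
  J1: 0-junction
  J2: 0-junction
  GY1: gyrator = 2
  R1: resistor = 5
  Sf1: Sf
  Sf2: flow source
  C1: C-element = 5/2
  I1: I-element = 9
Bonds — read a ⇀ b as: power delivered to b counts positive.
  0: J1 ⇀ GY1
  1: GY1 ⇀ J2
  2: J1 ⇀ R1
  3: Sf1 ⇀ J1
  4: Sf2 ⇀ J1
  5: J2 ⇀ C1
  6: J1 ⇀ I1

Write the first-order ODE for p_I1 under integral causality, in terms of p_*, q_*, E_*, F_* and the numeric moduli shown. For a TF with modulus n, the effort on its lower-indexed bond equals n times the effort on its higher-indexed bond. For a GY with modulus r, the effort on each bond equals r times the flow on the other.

b3 |Sf1  (Sf1 (Sf) sets flow on bond)
b4 |Sf2  (Sf2 fixes flow; stroke at Sf2)
b5 |J2  (prefer integral on C1)
b1 |GY1  (J2 effort already set via bond 5)
b0 |GY1  (through GY1, causality inverts; strokes same side of GY1)
b6 |I1  (I1 outputs flow p/I1)
b2 |J1  (J1: last free bond brings effort in)

dp_I1/dt = 5*F_Sf1 + 5*F_Sf2 - 5*p_I1/9 - q_C1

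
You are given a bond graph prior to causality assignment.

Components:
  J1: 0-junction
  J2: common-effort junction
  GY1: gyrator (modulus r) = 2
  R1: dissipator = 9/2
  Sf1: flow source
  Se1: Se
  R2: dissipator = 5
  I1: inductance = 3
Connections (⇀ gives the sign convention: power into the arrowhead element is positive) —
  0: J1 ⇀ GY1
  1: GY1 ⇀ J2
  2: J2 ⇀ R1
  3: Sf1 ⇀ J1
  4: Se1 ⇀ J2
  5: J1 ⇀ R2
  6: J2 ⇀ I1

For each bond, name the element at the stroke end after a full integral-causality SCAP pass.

bond 0 |GY1
bond 1 |GY1
bond 2 |R1
bond 3 |Sf1
bond 4 |J2
bond 5 |J1
bond 6 |I1

#3 stroke→Sf1  (Sf1 fixes flow; stroke at Sf1)
#4 stroke→J2  (source Se1 imposes e)
#1 stroke→GY1  (J2 effort already set via bond 4)
#2 stroke→R1  (J2: bond 4 brought effort, rest push out)
#6 stroke→I1  (J2: bond 4 brought effort, rest push out)
#0 stroke→GY1  (through GY1, causality inverts; strokes same side of GY1)
#5 stroke→J1  (only one effort-in slot at J1)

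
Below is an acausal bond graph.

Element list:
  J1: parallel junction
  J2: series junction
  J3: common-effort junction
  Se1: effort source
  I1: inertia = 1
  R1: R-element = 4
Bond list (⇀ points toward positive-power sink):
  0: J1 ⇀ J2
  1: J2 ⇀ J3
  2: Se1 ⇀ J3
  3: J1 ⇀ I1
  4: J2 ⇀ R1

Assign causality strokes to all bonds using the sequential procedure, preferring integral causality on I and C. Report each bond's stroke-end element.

b2 |J3  (source Se1 imposes e)
b1 |J2  (common-e at J3 fixed by 2)
b3 |I1  (I1 outputs flow p/I1)
b0 |J1  (closing 0-jn rule on J1)
b4 |J2  (J2 flow already set via bond 0)

β0 stroke at J1
β1 stroke at J2
β2 stroke at J3
β3 stroke at I1
β4 stroke at J2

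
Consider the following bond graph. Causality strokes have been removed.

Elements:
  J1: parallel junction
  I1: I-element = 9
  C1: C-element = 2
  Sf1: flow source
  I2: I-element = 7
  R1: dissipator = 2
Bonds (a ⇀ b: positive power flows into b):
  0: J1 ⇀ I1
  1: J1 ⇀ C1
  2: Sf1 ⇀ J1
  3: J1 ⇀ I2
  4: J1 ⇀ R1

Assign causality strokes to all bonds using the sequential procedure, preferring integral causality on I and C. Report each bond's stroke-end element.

#0 stroke at I1
#1 stroke at J1
#2 stroke at Sf1
#3 stroke at I2
#4 stroke at R1

#2 |Sf1  (Sf1 fixes flow; stroke at Sf1)
#0 |I1  (prefer integral on I1)
#1 |J1  (C1 integral (e out))
#3 |I2  (J1 effort already set via bond 1)
#4 |R1  (0-jn J1 has e-setter on 1)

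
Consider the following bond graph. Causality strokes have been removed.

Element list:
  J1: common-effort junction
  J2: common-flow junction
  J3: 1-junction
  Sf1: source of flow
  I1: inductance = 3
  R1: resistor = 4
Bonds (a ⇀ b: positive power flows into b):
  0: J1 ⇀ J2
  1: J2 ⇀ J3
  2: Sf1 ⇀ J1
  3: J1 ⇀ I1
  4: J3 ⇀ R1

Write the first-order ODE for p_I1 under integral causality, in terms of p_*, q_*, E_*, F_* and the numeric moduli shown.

#2 |Sf1  (Sf1: flow source, stroke at near end)
#3 |I1  (prefer integral on I1)
#0 |J1  (J1 needs exactly one e-in)
#1 |J2  (J2: bond 0 brought flow, rest push out)
#4 |J3  (J3: bond 1 brought flow, rest push out)

dp_I1/dt = 4*F_Sf1 - 4*p_I1/3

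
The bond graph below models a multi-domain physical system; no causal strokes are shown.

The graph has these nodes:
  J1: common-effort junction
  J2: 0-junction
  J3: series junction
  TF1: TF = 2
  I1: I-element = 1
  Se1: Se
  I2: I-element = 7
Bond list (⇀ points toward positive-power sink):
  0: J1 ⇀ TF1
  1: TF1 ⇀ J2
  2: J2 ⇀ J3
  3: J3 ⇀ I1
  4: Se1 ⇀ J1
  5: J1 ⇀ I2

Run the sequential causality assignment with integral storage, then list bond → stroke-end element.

bond 4 stroke→J1  (Se1 fixes effort; stroke away)
bond 0 stroke→TF1  (J1: bond 4 brought effort, rest push out)
bond 5 stroke→I2  (J1: bond 4 brought effort, rest push out)
bond 1 stroke→J2  (through TF1, causality passes straight; one stroke at TF1)
bond 2 stroke→J3  (J2 effort already set via bond 1)
bond 3 stroke→I1  (closing 1-jn rule on J3)

b0 →TF1
b1 →J2
b2 →J3
b3 →I1
b4 →J1
b5 →I2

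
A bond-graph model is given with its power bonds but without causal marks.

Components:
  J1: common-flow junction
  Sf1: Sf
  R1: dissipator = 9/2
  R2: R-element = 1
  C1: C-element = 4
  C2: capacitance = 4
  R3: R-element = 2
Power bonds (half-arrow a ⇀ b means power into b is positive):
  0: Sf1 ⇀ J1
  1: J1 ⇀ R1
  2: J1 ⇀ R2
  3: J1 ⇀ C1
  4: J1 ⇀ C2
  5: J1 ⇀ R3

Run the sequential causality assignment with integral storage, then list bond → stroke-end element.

#0 →Sf1  (Sf1 fixes flow; stroke at Sf1)
#1 →J1  (J1: bond 0 brought flow, rest push out)
#2 →J1  (J1: bond 0 brought flow, rest push out)
#3 →J1  (common-f at J1 fixed by 0)
#4 →J1  (J1: bond 0 brought flow, rest push out)
#5 →J1  (J1 flow already set via bond 0)

β0 |Sf1
β1 |J1
β2 |J1
β3 |J1
β4 |J1
β5 |J1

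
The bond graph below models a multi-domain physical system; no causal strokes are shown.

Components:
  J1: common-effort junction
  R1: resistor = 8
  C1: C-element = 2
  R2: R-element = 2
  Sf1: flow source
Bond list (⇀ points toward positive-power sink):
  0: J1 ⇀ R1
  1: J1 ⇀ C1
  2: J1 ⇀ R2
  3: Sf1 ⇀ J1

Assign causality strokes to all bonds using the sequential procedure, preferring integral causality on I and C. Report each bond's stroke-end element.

#0 →R1
#1 →J1
#2 →R2
#3 →Sf1

b3 stroke at Sf1  (Sf1 fixes flow; stroke at Sf1)
b1 stroke at J1  (prefer integral on C1)
b0 stroke at R1  (J1 effort already set via bond 1)
b2 stroke at R2  (0-jn J1 has e-setter on 1)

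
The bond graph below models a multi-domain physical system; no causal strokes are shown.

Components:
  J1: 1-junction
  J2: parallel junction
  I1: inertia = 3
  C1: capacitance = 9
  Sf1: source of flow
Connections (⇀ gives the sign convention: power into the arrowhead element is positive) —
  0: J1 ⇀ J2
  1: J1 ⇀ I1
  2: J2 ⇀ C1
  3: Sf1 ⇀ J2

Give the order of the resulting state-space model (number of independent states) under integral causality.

b3 |Sf1  (Sf1: flow source, stroke at near end)
b1 |I1  (I1: I, integral causality)
b0 |J1  (J1 flow already set via bond 1)
b2 |J2  (J2 needs exactly one e-in)

2  (C1, I1 all integral)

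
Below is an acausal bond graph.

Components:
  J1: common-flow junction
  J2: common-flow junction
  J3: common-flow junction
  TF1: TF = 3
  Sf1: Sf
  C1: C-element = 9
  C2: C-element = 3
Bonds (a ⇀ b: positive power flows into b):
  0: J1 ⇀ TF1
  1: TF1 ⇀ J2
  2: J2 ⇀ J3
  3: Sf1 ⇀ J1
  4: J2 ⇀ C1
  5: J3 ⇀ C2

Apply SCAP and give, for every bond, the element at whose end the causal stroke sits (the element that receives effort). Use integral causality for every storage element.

b3 stroke→Sf1  (source Sf1 imposes f)
b0 stroke→J1  (J1 flow already set via bond 3)
b1 stroke→TF1  (TF1: transformer flips bond 0)
b2 stroke→J2  (J2: bond 1 brought flow, rest push out)
b4 stroke→J2  (1-jn J2 has f-setter on 1)
b5 stroke→J3  (J3 flow already set via bond 2)

#0 |J1
#1 |TF1
#2 |J2
#3 |Sf1
#4 |J2
#5 |J3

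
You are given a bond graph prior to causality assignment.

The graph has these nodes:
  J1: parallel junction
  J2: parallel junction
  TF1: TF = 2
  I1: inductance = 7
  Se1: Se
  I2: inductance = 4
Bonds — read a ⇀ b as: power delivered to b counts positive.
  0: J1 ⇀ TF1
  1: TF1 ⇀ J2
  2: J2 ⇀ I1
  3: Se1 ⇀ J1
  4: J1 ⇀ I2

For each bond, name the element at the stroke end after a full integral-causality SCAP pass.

bond 0 stroke at TF1
bond 1 stroke at J2
bond 2 stroke at I1
bond 3 stroke at J1
bond 4 stroke at I2

#3 |J1  (Se1 (Se) sets effort on bond)
#0 |TF1  (J1: bond 3 brought effort, rest push out)
#4 |I2  (J1: bond 3 brought effort, rest push out)
#1 |J2  (TF1: transformer flips bond 0)
#2 |I1  (common-e at J2 fixed by 1)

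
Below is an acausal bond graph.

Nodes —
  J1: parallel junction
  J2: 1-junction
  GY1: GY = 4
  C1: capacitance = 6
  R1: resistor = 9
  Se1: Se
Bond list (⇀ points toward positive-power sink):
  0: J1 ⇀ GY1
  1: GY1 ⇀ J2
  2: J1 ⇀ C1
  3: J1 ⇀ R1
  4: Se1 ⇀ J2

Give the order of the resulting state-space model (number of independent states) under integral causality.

1  (C1 all integral)

bond 4 stroke at J2  (Se1: effort source, stroke at far end)
bond 1 stroke at GY1  (only one flow-in slot at J2)
bond 0 stroke at GY1  (GY1: gyrator matches bond 1)
bond 2 stroke at J1  (prefer integral on C1)
bond 3 stroke at R1  (common-e at J1 fixed by 2)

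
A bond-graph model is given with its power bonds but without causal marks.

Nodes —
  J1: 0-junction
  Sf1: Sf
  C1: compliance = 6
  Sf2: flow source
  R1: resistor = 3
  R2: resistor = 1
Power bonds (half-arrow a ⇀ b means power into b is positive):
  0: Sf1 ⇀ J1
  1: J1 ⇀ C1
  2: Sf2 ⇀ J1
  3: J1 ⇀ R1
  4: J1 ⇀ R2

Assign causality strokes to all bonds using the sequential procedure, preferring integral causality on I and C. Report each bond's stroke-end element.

β0 →Sf1  (Sf1 (Sf) sets flow on bond)
β2 →Sf2  (Sf2 (Sf) sets flow on bond)
β1 →J1  (C1: C, integral causality)
β3 →R1  (J1: bond 1 brought effort, rest push out)
β4 →R2  (J1 effort already set via bond 1)

bond 0 →Sf1
bond 1 →J1
bond 2 →Sf2
bond 3 →R1
bond 4 →R2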